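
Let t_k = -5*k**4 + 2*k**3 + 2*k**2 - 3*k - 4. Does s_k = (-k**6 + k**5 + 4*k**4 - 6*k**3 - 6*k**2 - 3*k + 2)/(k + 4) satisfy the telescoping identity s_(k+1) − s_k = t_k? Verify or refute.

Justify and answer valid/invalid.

Invalid: residual 2*(4*k**5 + 21*k**4 - 12*k**3 - 7*k**2 + 14*k + 17)/(k**2 + 9*k + 20) ≠ 0.

s_(k+1) = (-k**6 - 5*k**5 - 6*k**4 - 5*k**2 - 18*k - 9)/(k + 5)
s_(k+1) − s_k = (-5*k**6 - 35*k**5 - 38*k**4 + 31*k**3 - 5*k**2 - 68*k - 46)/(k**2 + 9*k + 20)
(s_(k+1) − s_k) − t_k = 2*(4*k**5 + 21*k**4 - 12*k**3 - 7*k**2 + 14*k + 17)/(k**2 + 9*k + 20)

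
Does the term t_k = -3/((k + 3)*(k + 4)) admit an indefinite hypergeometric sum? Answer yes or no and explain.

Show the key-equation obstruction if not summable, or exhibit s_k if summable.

r(k) = (k + 3)/(k + 5) after simplifying.
So A=k + 3 and B=k + 5, with C=1.
Set up (k + 3)·f(k+1) − (k + 4)·f(k) − (1) = 0.
d = 1 from the (1,1,0) case.
Solving with deg f ≤ 1: f(k) = k/3.
R(k) = B(k−1)·f(k)/C(k) = k*(k + 4)/3; s_k = R·t_k = -k/(k + 3).
Δs = -3/(k**2 + 7*k + 12), as required.

Yes. s_k = -k/(k + 3).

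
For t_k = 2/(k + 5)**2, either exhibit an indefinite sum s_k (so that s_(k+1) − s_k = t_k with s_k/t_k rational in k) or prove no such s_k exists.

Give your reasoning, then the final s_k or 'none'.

no hypergeometric antidifference exists

Ratio r(k) = (k + 5)**2/(k + 6)**2.
Take A(k)=k**2 + 10*k + 25, B(k)=k**2 + 12*k + 36, C(k)=1.
Solve (k**2 + 10*k + 25)·f(k+1) − (k**2 + 10*k + 25)·f(k) = 1.
d = 0 from the (2,2,0) case.
Put f(k) = c0: A·f(k+1) − B(k−1)·f(k) − C = -1; need -1 = 0 — inconsistent ⇒ no f, not summable.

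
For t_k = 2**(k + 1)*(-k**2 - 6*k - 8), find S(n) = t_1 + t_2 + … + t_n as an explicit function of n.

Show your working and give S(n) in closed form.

S(n) = -4*2**n*n**2 - 16*2**n*n - 20*2**n + 20

r(k) = 2*(k**2 + 8*k + 15)/(k**2 + 6*k + 8) after simplifying.
Factor: A=2; B=1; C=k**2 + 6*k + 8.
f must satisfy (2)·f(k+1) − (1)·f(k) = k**2 + 6*k + 8.
deg f ≤ 2 (via 0,0,2).
A polynomial solution: f(k) = k**2 + 2*k + 2.
Certificate R = B(k−1)f/C = (k**2 + 2*k + 2)/((k + 2)*(k + 4)) gives s_k = 2**(k + 1)*(-k**2 - 2*k - 2).
Check: Δs_k = 2**(k + 1)*(-k**2 - 6*k - 8). ✓
Σ_(k=1)^n t_k = s_(n+1) − s_(1) = (2**(n + 2)*(-n**2 - 4*n - 5)) − (-20), i.e. -4*2**n*n**2 - 16*2**n*n - 20*2**n + 20.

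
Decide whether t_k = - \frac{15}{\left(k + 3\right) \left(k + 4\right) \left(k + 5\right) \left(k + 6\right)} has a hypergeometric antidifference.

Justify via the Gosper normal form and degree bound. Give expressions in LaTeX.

t_(k+1)/t_k = (k + 3)/(k + 7).
Factor: A=k + 3; B=k + 7; C=1.
Key eq: (k + 3)·f(k+1) = (k + 6)·f(k) + (1).
Bound: deg f ≤ 3.
Solving with deg f ≤ 3: f(k) = k*(k**2 + 12*k + 47)/180.
R(k) = B(k−1)·f(k)/C(k) = k*(k + 6)*(k**2 + 12*k + 47)/180; s_k = R·t_k = k*(-k**2 - 12*k - 47)/(12*(k + 3)*(k + 4)*(k + 5)).
Δs = -15/(k**4 + 18*k**3 + 119*k**2 + 342*k + 360), as required.

Yes. s_k = \frac{k \left(- k^{2} - 12 k - 47\right)}{12 \left(k + 3\right) \left(k + 4\right) \left(k + 5\right)}.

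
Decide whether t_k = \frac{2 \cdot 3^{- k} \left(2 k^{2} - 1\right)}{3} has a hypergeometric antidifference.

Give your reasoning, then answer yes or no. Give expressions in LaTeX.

r(k) = (2*(k + 1)**2 - 1)/(3*(2*k**2 - 1)) after simplifying.
Gosper form: A/B · C(k+1)/C(k) with A=1/3, B=1, C=k**2 - 1/2.
Key eq: (1/3)·f(k+1) = (1)·f(k) + (k**2 - 1/2).
From deg A=0, deg B=0, deg C=2: d=2.
Solve for f: f(k) = -3*(2*k**2 + 2*k + 1)/4 (degree 2 ≤ 2).
Get s_k = R·t_k = (-2*k**2 - 2*k - 1)/3**k with R(k) = B(k−1)f(k)/C(k) = -3*(2*k**2 + 2*k + 1)/(2*(2*k**2 - 1)).
Verify: 2*(2*k**2 - 1)/(3*3**k) matches t_k.

Yes. s_k = 3^{- k} \left(- 2 k^{2} - 2 k - 1\right).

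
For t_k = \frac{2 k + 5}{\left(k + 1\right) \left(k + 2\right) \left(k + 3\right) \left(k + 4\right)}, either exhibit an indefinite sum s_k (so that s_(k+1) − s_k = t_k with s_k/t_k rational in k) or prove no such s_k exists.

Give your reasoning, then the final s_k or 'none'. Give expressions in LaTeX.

Compute t_(k+1)/t_k: get (k + 1)*(2*k + 7)/((k + 5)*(2*k + 5)).
Take A(k)=k + 1, B(k)=k + 5, C(k)=k + 5/2.
Need (k + 1)·f(k+1) − (k + 4)·f(k) = k + 5/2.
deg f ≤ 3 (via 1,1,1).
Solve for f: f(k) = k*(k + 2)*(k + 4)/6 (degree 3 ≤ 3).
So s_k = (B(k−1)f/C)·t_k = (k*(k + 2)*(k + 4)**2/(3*(2*k + 5)))·t_k = k*(k + 4)/(3*(k**2 + 4*k + 3)).
s_(k+1) − s_k = (2*k + 5)/(k**4 + 10*k**3 + 35*k**2 + 50*k + 24) = t_k.

s_k = \frac{k \left(k + 4\right)}{3 \left(k^{2} + 4 k + 3\right)}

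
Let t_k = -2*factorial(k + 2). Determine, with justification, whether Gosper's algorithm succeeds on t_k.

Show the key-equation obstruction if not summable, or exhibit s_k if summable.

No; the degree bound rules out any f.

r(k) = k + 3 after simplifying.
Take A(k)=k + 3, B(k)=1, C(k)=1.
Key eq: (k + 3)·f(k+1) = (1)·f(k) + (1).
deg f ≤ -1 (via 1,0,0).
deg f ≤ -1 is impossible — no certificate.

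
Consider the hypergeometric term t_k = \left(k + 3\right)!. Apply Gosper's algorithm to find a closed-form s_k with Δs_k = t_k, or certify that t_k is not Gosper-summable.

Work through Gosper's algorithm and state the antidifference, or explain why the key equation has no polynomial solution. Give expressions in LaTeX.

Compute t_(k+1)/t_k: get k + 4.
Gosper form: A/B · C(k+1)/C(k) with A=k + 4, B=1, C=1.
Need (k + 4)·f(k+1) − (1)·f(k) = 1.
Bound: deg f ≤ -1.
Negative degree bound (-1): no f exists, t_k not Gosper-summable.

not Gosper-summable; s_k does not exist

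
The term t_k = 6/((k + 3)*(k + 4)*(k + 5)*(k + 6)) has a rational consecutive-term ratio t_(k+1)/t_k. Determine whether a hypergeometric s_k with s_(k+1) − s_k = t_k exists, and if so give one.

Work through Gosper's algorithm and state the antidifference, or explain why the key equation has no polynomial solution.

r(k) = (k + 3)/(k + 7) after simplifying.
Gosper form: A/B · C(k+1)/C(k) with A=k + 3, B=k + 7, C=1.
Need (k + 3)·f(k+1) − (k + 6)·f(k) = 1.
Bound: deg f ≤ 3.
A polynomial solution: f(k) = k*(k**2 + 12*k + 47)/180.
R(k) = B(k−1)·f(k)/C(k) = k*(k + 6)*(k**2 + 12*k + 47)/180; s_k = R·t_k = k*(k**2 + 12*k + 47)/(30*(k + 3)*(k + 4)*(k + 5)).
Check: Δs_k = 6/(k**4 + 18*k**3 + 119*k**2 + 342*k + 360). ✓

s_k = k*(k**2 + 12*k + 47)/(30*(k + 3)*(k + 4)*(k + 5))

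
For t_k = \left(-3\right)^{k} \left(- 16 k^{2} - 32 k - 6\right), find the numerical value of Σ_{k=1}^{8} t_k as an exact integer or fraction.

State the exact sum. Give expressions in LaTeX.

t_(k+1)/t_k = 3*(-8*k**2 - 32*k - 27)/(8*k**2 + 16*k + 3).
Factor: A=-3; B=1; C=k**2 + 2*k + 3/8.
Key eq: (-3)·f(k+1) = (1)·f(k) + (k**2 + 2*k + 3/8).
deg f ≤ 2 (via 0,0,2).
Match coefficients ⇒ f(k) = -(4*k**2 + 2*k - 3)/16.
R(k) = B(k−1)·f(k)/C(k) = -(4*k**2 + 2*k - 3)/(2*(8*k**2 + 16*k + 3)); s_k = R·t_k = (-3)**k*(4*k**2 + 2*k - 3).
s_(k+1) − s_k = (-3)**k*(-16*k**2 - 32*k - 6) = t_k.
Telescoping: Σ = s_(9) − s_(1) = -6672537 − (-9) = -6672528.

Σ = -6672528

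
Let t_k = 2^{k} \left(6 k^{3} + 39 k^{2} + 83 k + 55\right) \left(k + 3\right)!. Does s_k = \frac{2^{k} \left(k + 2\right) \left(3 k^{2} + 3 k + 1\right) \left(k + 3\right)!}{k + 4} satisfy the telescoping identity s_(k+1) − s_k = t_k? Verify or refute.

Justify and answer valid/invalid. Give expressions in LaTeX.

Invalid: residual - \frac{2^{k + 1} \left(6 k^{4} + 63 k^{3} + 236 k^{2} + 384 k + 219\right) \left(k + 3\right)!}{\left(k + 4\right) \left(k + 5\right)} ≠ 0.

s_(k+1) = 2**(k + 1)*(k + 3)*(3*k**2 + 9*k + 7)*factorial(k + 4)/(k + 5)
s_(k+1) − s_k = 2**k*(6*k**5 + 81*k**4 + 428*k**3 + 1110*k**2 + 1387*k + 662)*factorial(k + 3)/((k + 4)*(k + 5))
(s_(k+1) − s_k) − t_k = -2**(k + 1)*(6*k**4 + 63*k**3 + 236*k**2 + 384*k + 219)*factorial(k + 3)/((k + 4)*(k + 5))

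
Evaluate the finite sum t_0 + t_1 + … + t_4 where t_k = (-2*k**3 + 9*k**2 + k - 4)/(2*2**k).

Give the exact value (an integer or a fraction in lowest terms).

Σ = 27/8

r(k) = (2*k**3 - 3*k**2 - 13*k - 4)/(2*(2*k**3 - 9*k**2 - k + 4)) after simplifying.
Take A(k)=1/2, B(k)=1, C(k)=k**3 - 9*k**2/2 - k/2 + 2.
Solve (1/2)·f(k+1) − (1)·f(k) = k**3 - 9*k**2/2 - k/2 + 2.
From deg A=0, deg B=0, deg C=3: d=3.
Coefficient equations give f(k) = -(k - 1)*(2*k**2 - k - 2).
R(k) = B(k−1)·f(k)/C(k) = -2*(k - 1)*(2*k**2 - k - 2)/(2*k**3 - 9*k**2 - k + 4); s_k = R·t_k = (2*k**3 - 3*k**2 - k + 2)/2**k.
s_(k+1) − s_k = (-2*k**3 + 9*k**2 + k - 4)/(2*2**k) = t_k.
Σ_(k=0)^(4) t_k = s_(5) − s_(0) = 43/8 − (2) = 27/8.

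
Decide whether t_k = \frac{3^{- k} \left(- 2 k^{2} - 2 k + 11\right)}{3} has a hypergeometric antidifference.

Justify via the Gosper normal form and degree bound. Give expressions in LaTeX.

Yes. s_k = 3^{- k} \left(k^{2} + 2 k - 4\right).

Step 1: r(k) = (2*k**2 + 6*k - 7)/(3*(2*k**2 + 2*k - 11)).
Factor: A=1/3; B=1; C=k**2 + k - 11/2.
Need (1/3)·f(k+1) − (1)·f(k) = k**2 + k - 11/2.
d = 2 from the (0,0,2) case.
Solving with deg f ≤ 2: f(k) = -3*(k**2 + 2*k - 4)/2.
Then R = B(k−1)f/C = -3*(k**2 + 2*k - 4)/(2*k**2 + 2*k - 11), so s_k = R(k)·t_k = (k**2 + 2*k - 4)/3**k.
s_(k+1) − s_k = (-2*k**2 - 2*k + 11)/(3*3**k) = t_k.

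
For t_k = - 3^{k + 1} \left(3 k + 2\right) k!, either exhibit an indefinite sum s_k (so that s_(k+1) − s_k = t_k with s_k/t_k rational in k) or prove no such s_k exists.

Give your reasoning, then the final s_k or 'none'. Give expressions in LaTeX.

t_(k+1)/t_k = 3*(k + 1)*(3*k + 5)/(3*k + 2).
Take A(k)=3*k + 3, B(k)=1, C(k)=k + 2/3.
f must satisfy (3*k + 3)·f(k+1) − (1)·f(k) = k + 2/3.
Degrees (1,0,1) ⇒ d ≤ 0.
Solving with deg f ≤ 0: f(k) = 1/3.
Then R = B(k−1)f/C = 1/(3*k + 2), so s_k = R(k)·t_k = -3**(k + 1)*factorial(k).
Verify: -3**(k + 1)*(3*k + 2)*factorial(k) matches t_k.

s_k = - 3^{k + 1} k!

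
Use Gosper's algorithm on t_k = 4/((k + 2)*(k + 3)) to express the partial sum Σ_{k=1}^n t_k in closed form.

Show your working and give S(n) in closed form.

S(n) = 4*n/(3*(n + 3))

Compute t_(k+1)/t_k: get (k + 2)/(k + 4).
Factor: A=k + 2; B=k + 4; C=1.
f must satisfy (k + 2)·f(k+1) − (k + 3)·f(k) = 1.
d = 1 from the (1,1,0) case.
Solving with deg f ≤ 1: f(k) = k/2.
So s_k = (B(k−1)f/C)·t_k = (k*(k + 3)/2)·t_k = 2*k/(k + 2).
Δs = 4/(k**2 + 5*k + 6), as required.
s_(n+1) = 2*(n + 1)/(n + 3) and s_(1) = 2/3, so S(n) = 4*n/(3*(n + 3)).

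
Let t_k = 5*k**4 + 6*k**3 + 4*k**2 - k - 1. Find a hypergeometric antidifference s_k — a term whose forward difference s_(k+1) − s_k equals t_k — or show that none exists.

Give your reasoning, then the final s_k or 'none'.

The ratio is (5*k**4 + 26*k**3 + 52*k**2 + 45*k + 13)/(5*k**4 + 6*k**3 + 4*k**2 - k - 1).
A = 1, B = 1, C = k**4 + 6*k**3/5 + 4*k**2/5 - k/5 - 1/5.
f must satisfy (1)·f(k+1) − (1)·f(k) = k**4 + 6*k**3/5 + 4*k**2/5 - k/5 - 1/5.
deg f ≤ 5 (via 0,0,4).
Coefficient equations give f(k) = k**2*(k**3 - k**2 - 1)/5.
So s_k = (B(k−1)f/C)·t_k = (k**2*(k**3 - k**2 - 1)/(5*k**4 + 6*k**3 + 4*k**2 - k - 1))·t_k = k**5 - k**4 - k**2.
s_(k+1) − s_k = 5*k**4 + 6*k**3 + 4*k**2 - k - 1 = t_k.

s_k = k**5 - k**4 - k**2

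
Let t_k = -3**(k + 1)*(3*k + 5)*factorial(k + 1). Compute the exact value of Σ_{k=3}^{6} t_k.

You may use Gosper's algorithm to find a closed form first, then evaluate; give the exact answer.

Σ = -264537576

Step 1: r(k) = 3*(k + 2)*(3*k + 8)/(3*k + 5).
So A=3*k + 6 and B=1, with C=k + 5/3.
Set up (3*k + 6)·f(k+1) − (1)·f(k) − (k + 5/3) = 0.
d = 0 from the (1,0,1) case.
Solve for f: f(k) = 1/3 (degree 0 ≤ 0).
Get s_k = R·t_k = -3**(k + 1)*factorial(k + 1) with R(k) = B(k−1)f(k)/C(k) = 1/(3*k + 5).
s_(k+1) − s_k = -3**(k + 1)*(3*k + 5)*factorial(k + 1) = t_k.
Σ_(k=3)^(6) t_k = s_(7) − s_(3) = -264539520 − (-1944) = -264537576.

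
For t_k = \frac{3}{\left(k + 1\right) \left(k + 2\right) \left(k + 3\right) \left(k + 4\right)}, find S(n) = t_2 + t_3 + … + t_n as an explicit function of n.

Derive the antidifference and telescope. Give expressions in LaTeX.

t_(k+1)/t_k = (k + 1)/(k + 5).
Gosper form: A/B · C(k+1)/C(k) with A=k + 1, B=k + 5, C=1.
Solve (k + 1)·f(k+1) − (k + 4)·f(k) = 1.
Bound: deg f ≤ 3.
A polynomial solution: f(k) = k*(k**2 + 6*k + 11)/18.
R(k) = B(k−1)·f(k)/C(k) = k*(k + 4)*(k**2 + 6*k + 11)/18; s_k = R·t_k = k*(k**2 + 6*k + 11)/(6*(k + 1)*(k + 2)*(k + 3)).
Δs = 3/(k**4 + 10*k**3 + 35*k**2 + 50*k + 24), as required.
Evaluate: s_(n+1) = (n**3 + 9*n**2 + 26*n + 18)/(6*(n**3 + 9*n**2 + 26*n + 24)); subtract s_(2) = 3/20 ⇒ S(n) = (n**3 + 9*n**2 + 26*n - 36)/(60*(n**3 + 9*n**2 + 26*n + 24)).

S(n) = \frac{n^{3} + 9 n^{2} + 26 n - 36}{60 \left(n^{3} + 9 n^{2} + 26 n + 24\right)}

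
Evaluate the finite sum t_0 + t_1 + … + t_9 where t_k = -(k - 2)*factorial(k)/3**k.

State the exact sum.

Σ = -44071/243

The ratio is (k**2 - 1)/(3*(k - 2)).
A = k/3 + 1/3, B = 1, C = k - 2.
Need (k/3 + 1/3)·f(k+1) − (1)·f(k) = k - 2.
deg f ≤ 0 (via 1,0,1).
Solve for f: f(k) = 3 (degree 0 ≤ 0).
Get s_k = R·t_k = -3**(1 - k)*factorial(k) with R(k) = B(k−1)f(k)/C(k) = 3/(k - 2).
Check: Δs_k = -(k - 2)*factorial(k)/3**k. ✓
Sum = s_(10) − s_(0); s_(10) = -44800/243, s_(0) = -3 ⇒ -44071/243.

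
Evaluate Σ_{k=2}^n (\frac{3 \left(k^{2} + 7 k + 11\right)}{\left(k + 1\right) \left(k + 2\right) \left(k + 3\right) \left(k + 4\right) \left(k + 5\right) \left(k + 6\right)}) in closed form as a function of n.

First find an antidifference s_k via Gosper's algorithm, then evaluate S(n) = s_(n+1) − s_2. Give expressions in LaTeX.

Ratio r(k) = (k + 1)*(7*k + (k + 1)**2 + 18)/((k + 7)*(k**2 + 7*k + 11)).
Factor: A=k + 1; B=k + 7; C=k**2 + 7*k + 11.
f must satisfy (k + 1)·f(k+1) − (k + 6)·f(k) = k**2 + 7*k + 11.
Bound: deg f ≤ 5.
A polynomial solution: f(k) = k*(k + 2)*(k + 4)*(k**2 + 9*k + 23)/45.
Get s_k = R·t_k = k*(k**2 + 9*k + 23)/(15*(k**3 + 9*k**2 + 23*k + 15)) with R(k) = B(k−1)f(k)/C(k) = k*(k + 2)*(k + 4)*(k + 6)*(k**2 + 9*k + 23)/(45*(k**2 + 7*k + 11)).
Check: Δs_k = 3*(k**2 + 7*k + 11)/(k**6 + 21*k**5 + 175*k**4 + 735*k**3 + 1624*k**2 + 1764*k + 720). ✓
Telescope: S(n) = s_(n+1) − s_(2) = (n**3 + 12*n**2 + 44*n + 33)/(15*(n**3 + 12*n**2 + 44*n + 48)) − (2/35) = (n**3 + 12*n**2 + 44*n - 57)/(105*(n**3 + 12*n**2 + 44*n + 48)).

S(n) = \frac{n^{3} + 12 n^{2} + 44 n - 57}{105 \left(n^{3} + 12 n^{2} + 44 n + 48\right)}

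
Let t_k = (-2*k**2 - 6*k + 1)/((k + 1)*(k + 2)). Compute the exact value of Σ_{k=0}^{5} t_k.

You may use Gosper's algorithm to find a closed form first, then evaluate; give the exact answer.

Ratio r(k) = (k + 1)*(6*k + 2*(k + 1)**2 + 5)/((k + 3)*(2*k**2 + 6*k - 1)).
So A=k + 1 and B=k + 3, with C=k**2 + 3*k - 1/2.
Set up (k + 1)·f(k+1) − (k + 2)·f(k) − (k**2 + 3*k - 1/2) = 0.
Degrees (1,1,2) ⇒ d ≤ 2.
Match coefficients ⇒ f(k) = k*(2*k - 3)/2.
Get s_k = R·t_k = k*(3 - 2*k)/(k + 1) with R(k) = B(k−1)f(k)/C(k) = k*(k + 2)*(2*k - 3)/(2*k**2 + 6*k - 1).
Check: Δs_k = (-2*k**2 - 6*k + 1)/(k**2 + 3*k + 2). ✓
Sum = s_(6) − s_(0); s_(6) = -54/7, s_(0) = 0 ⇒ -54/7.

Σ = -54/7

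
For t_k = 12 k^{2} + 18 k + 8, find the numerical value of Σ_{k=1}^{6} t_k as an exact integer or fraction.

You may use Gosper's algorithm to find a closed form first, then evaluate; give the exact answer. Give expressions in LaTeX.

Σ = 1518

Step 1: r(k) = (6*k**2 + 21*k + 19)/(6*k**2 + 9*k + 4).
Take A(k)=1, B(k)=1, C(k)=k**2 + 3*k/2 + 2/3.
Set up (1)·f(k+1) − (1)·f(k) − (k**2 + 3*k/2 + 2/3) = 0.
deg f ≤ 3 (via 0,0,2).
Match coefficients ⇒ f(k) = k*(4*k**2 + 3*k + 1)/12.
So s_k = (B(k−1)f/C)·t_k = (k*(4*k**2 + 3*k + 1)/(2*(6*k**2 + 9*k + 4)))·t_k = k*(4*k**2 + 3*k + 1).
Check: Δs_k = 12*k**2 + 18*k + 8. ✓
Σ_(k=1)^(6) t_k = s_(7) − s_(1) = 1526 − (8) = 1518.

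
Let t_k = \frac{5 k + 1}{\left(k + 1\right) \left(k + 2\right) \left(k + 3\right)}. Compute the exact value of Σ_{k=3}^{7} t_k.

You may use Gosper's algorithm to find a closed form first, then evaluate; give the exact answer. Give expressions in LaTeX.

The ratio is (k + 1)*(5*k + 6)/((k + 4)*(5*k + 1)).
So A=k + 1 and B=k + 4, with C=k + 1/5.
Set up (k + 1)·f(k+1) − (k + 3)·f(k) − (k + 1/5) = 0.
d = 2 from the (1,1,1) case.
Match coefficients ⇒ f(k) = k*(3*k - 1)/10.
So s_k = (B(k−1)f/C)·t_k = (k*(k + 3)*(3*k - 1)/(2*(5*k + 1)))·t_k = k*(3*k - 1)/(2*(k + 1)*(k + 2)).
Check: Δs_k = (5*k + 1)/(k**3 + 6*k**2 + 11*k + 6). ✓
Telescoping: Σ = s_(8) − s_(3) = 46/45 − (3/5) = 19/45.

Σ = 19/45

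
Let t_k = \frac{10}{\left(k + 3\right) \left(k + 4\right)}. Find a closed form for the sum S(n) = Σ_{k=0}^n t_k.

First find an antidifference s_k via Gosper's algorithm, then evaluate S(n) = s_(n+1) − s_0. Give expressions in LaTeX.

r(k) = (k + 3)/(k + 5) after simplifying.
A = k + 3, B = k + 5, C = 1.
Set up (k + 3)·f(k+1) − (k + 4)·f(k) − (1) = 0.
Bound: deg f ≤ 1.
Match coefficients ⇒ f(k) = k/3.
So s_k = (B(k−1)f/C)·t_k = (k*(k + 4)/3)·t_k = 10*k/(3*(k + 3)).
Verify: 10/(k**2 + 7*k + 12) matches t_k.
s_(n+1) = 10*(n + 1)/(3*(n + 4)) and s_(0) = 0, so S(n) = 10*(n + 1)/(3*(n + 4)).

S(n) = \frac{10 \left(n + 1\right)}{3 \left(n + 4\right)}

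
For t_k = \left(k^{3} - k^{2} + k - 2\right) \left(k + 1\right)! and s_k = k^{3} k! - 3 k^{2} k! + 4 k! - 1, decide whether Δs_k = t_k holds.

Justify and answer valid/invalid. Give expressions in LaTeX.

Valid — Δs_k = t_k.

s_(k+1) = k**4*factorial(k) + k**3*factorial(k) - 3*k**2*factorial(k) - k*factorial(k) + 2*factorial(k) - 1
s_(k+1) − s_k = (k**3 - k**2 + k - 2)*factorial(k + 1)
(s_(k+1) − s_k) − t_k = 0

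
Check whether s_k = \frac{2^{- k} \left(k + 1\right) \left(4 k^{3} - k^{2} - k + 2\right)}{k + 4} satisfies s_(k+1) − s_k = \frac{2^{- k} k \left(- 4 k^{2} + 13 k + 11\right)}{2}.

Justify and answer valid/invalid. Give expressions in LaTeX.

s_(k+1) = -(k + 2)*(k - 4*(k + 1)**3 + (k + 1)**2 - 1)/(2*2**k*(k + 5))
s_(k+1) − s_k = (-4*k**5 - 11*k**4 + 81*k**3 + 164*k**2 + 82*k + 12)/(2*2**k*(k**2 + 9*k + 20))
(s_(k+1) − s_k) − t_k = 3*(4*k**4 + 11*k**3 - 65*k**2 - 46*k + 4)/(2*2**k*(k**2 + 9*k + 20))

Invalid: residual \frac{3 \cdot 2^{- k} \left(4 k^{4} + 11 k^{3} - 65 k^{2} - 46 k + 4\right)}{2 \left(k^{2} + 9 k + 20\right)} ≠ 0.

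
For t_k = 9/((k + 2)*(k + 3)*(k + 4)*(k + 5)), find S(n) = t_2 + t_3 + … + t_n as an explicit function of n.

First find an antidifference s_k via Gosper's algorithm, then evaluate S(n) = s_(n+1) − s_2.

Step 1: r(k) = (k + 2)/(k + 6).
Normal form (A,B,C) = (k + 2, k + 6, 1).
Solve (k + 2)·f(k+1) − (k + 5)·f(k) = 1.
Degrees (1,1,0) ⇒ d ≤ 3.
A polynomial solution: f(k) = k*(k**2 + 9*k + 26)/72.
Then R = B(k−1)f/C = k*(k + 5)*(k**2 + 9*k + 26)/72, so s_k = R(k)·t_k = k*(k**2 + 9*k + 26)/(8*(k + 2)*(k + 3)*(k + 4)).
Verify: 9/(k**4 + 14*k**3 + 71*k**2 + 154*k + 120) matches t_k.
Telescope: S(n) = s_(n+1) − s_(2) = (n**3 + 12*n**2 + 47*n + 36)/(8*(n**3 + 12*n**2 + 47*n + 60)) − (1/10) = (n**3 + 12*n**2 + 47*n - 60)/(40*(n**3 + 12*n**2 + 47*n + 60)).

S(n) = (n**3 + 12*n**2 + 47*n - 60)/(40*(n**3 + 12*n**2 + 47*n + 60))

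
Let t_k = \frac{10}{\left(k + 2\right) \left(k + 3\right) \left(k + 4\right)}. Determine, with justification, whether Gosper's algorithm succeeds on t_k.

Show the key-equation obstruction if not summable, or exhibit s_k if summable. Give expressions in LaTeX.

Yes. s_k = \frac{5 k \left(k + 5\right)}{6 \left(k + 2\right) \left(k + 3\right)}.

Step 1: r(k) = (k + 2)/(k + 5).
So A=k + 2 and B=k + 5, with C=1.
Key eq: (k + 2)·f(k+1) = (k + 4)·f(k) + (1).
From deg A=1, deg B=1, deg C=0: d=2.
Match coefficients ⇒ f(k) = k*(k + 5)/12.
Certificate R = B(k−1)f/C = k*(k + 4)*(k + 5)/12 gives s_k = 5*k*(k + 5)/(6*(k + 2)*(k + 3)).
s_(k+1) − s_k = 10/(k**3 + 9*k**2 + 26*k + 24) = t_k.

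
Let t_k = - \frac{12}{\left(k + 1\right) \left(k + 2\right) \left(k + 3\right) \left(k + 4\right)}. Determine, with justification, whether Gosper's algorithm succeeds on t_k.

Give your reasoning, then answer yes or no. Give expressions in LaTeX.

The ratio is (k + 1)/(k + 5).
Normal form (A,B,C) = (k + 1, k + 5, 1).
Key eq: (k + 1)·f(k+1) = (k + 4)·f(k) + (1).
Degrees (1,1,0) ⇒ d ≤ 3.
Solve for f: f(k) = k*(k**2 + 6*k + 11)/18 (degree 3 ≤ 3).
R(k) = B(k−1)·f(k)/C(k) = k*(k + 4)*(k**2 + 6*k + 11)/18; s_k = R·t_k = 2*k*(-k**2 - 6*k - 11)/(3*(k + 1)*(k + 2)*(k + 3)).
Verify: -12/(k**4 + 10*k**3 + 35*k**2 + 50*k + 24) matches t_k.

Yes. s_k = \frac{2 k \left(- k^{2} - 6 k - 11\right)}{3 \left(k + 1\right) \left(k + 2\right) \left(k + 3\right)}.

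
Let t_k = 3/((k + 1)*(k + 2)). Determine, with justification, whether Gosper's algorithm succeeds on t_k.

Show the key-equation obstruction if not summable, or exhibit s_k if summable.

Yes. s_k = 3*k/(k + 1).

Step 1: r(k) = (k + 1)/(k + 3).
Factor: A=k + 1; B=k + 3; C=1.
Solve (k + 1)·f(k+1) − (k + 2)·f(k) = 1.
Degrees (1,1,0) ⇒ d ≤ 1.
Solving with deg f ≤ 1: f(k) = k.
Then R = B(k−1)f/C = k*(k + 2), so s_k = R(k)·t_k = 3*k/(k + 1).
s_(k+1) − s_k = 3/(k**2 + 3*k + 2) = t_k.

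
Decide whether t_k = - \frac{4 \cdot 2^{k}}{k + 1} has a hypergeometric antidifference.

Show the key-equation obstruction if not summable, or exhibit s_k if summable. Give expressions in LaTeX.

No — negative degree bound, so no certificate f.

Compute t_(k+1)/t_k: get 2*(k + 1)/(k + 2).
Take A(k)=2*k + 2, B(k)=k + 2, C(k)=1.
Need (2*k + 2)·f(k+1) − (k + 1)·f(k) = 1.
Degrees (1,1,0) ⇒ d ≤ -1.
Negative degree bound (-1): no f exists, t_k not Gosper-summable.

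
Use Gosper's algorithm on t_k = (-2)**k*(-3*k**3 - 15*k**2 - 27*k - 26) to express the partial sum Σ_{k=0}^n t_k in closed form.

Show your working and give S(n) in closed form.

The ratio is 2*(-3*k**3 - 24*k**2 - 66*k - 71)/(3*k**3 + 15*k**2 + 27*k + 26).
So A=-2 and B=1, with C=k**3 + 5*k**2 + 9*k + 26/3.
Set up (-2)·f(k+1) − (1)·f(k) − (k**3 + 5*k**2 + 9*k + 26/3) = 0.
From deg A=0, deg B=0, deg C=3: d=3.
Solve for f: f(k) = -(k**3 + 3*k**2 + 3*k + 4)/3 (degree 3 ≤ 3).
Certificate R = B(k−1)f/C = -(k**3 + 3*k**2 + 3*k + 4)/(3*k**3 + 15*k**2 + 27*k + 26) gives s_k = (-2)**k*(k**3 + 3*k**2 + 3*k + 4).
Δs = (-2)**k*(-3*k**3 - 15*k**2 - 27*k - 26), as required.
Σ_(k=0)^n t_k = s_(n+1) − s_(0) = ((-2)**(n + 1)*(n**3 + 6*n**2 + 12*n + 11)) − (4), i.e. -2*(-2)**n*n**3 - 12*(-2)**n*n**2 - 24*(-2)**n*n - 22*(-2)**n - 4.

S(n) = -2*(-2)**n*n**3 - 12*(-2)**n*n**2 - 24*(-2)**n*n - 22*(-2)**n - 4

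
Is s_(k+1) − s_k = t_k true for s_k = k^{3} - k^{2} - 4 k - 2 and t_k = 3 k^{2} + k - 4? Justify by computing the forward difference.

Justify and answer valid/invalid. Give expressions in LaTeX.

s_(k+1) = k**3 + 2*k**2 - 3*k - 6
s_(k+1) − s_k = 3*k**2 + k - 4
(s_(k+1) − s_k) − t_k = 0

Valid: the claim telescopes to t_k.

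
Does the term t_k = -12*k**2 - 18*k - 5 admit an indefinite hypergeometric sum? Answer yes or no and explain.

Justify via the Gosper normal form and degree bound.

Yes. s_k = k*(-4*k**2 - 3*k + 2).

Ratio r(k) = (12*k**2 + 42*k + 35)/(12*k**2 + 18*k + 5).
A = 1, B = 1, C = k**2 + 3*k/2 + 5/12.
Solve (1)·f(k+1) − (1)·f(k) = k**2 + 3*k/2 + 5/12.
d = 3 from the (0,0,2) case.
Solve for f: f(k) = k*(4*k**2 + 3*k - 2)/12 (degree 3 ≤ 3).
Get s_k = R·t_k = k*(-4*k**2 - 3*k + 2) with R(k) = B(k−1)f(k)/C(k) = k*(4*k**2 + 3*k - 2)/(12*k**2 + 18*k + 5).
Δs = -12*k**2 - 18*k - 5, as required.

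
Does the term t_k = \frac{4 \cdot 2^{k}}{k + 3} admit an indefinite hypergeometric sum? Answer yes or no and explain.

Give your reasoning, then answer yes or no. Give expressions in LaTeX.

Step 1: r(k) = 2*(k + 3)/(k + 4).
Take A(k)=2*k + 6, B(k)=k + 4, C(k)=1.
Key eq: (2*k + 6)·f(k+1) = (k + 3)·f(k) + (1).
From deg A=1, deg B=1, deg C=0: d=-1.
Negative degree bound (-1): no f exists, t_k not Gosper-summable.

No. Not Gosper-summable.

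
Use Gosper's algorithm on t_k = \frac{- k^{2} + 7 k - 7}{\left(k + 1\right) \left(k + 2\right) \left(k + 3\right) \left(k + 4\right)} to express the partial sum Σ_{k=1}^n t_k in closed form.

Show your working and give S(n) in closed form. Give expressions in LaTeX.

t_(k+1)/t_k = -(k + 1)*(7*k - (k + 1)**2)/((k + 5)*(k**2 - 7*k + 7)).
Gosper form: A/B · C(k+1)/C(k) with A=k + 1, B=k + 5, C=k**2 - 7*k + 7.
Need (k + 1)·f(k+1) − (k + 4)·f(k) = k**2 - 7*k + 7.
deg f ≤ 3 (via 1,1,2).
Coefficient equations give f(k) = k*(k**2 + 3*k + 17)/3.
So s_k = (B(k−1)f/C)·t_k = (k*(k + 4)*(k**2 + 3*k + 17)/(3*(k**2 - 7*k + 7)))·t_k = k*(-k**2 - 3*k - 17)/(3*(k + 1)*(k + 2)*(k + 3)).
Check: Δs_k = (-k**2 + 7*k - 7)/(k**4 + 10*k**3 + 35*k**2 + 50*k + 24). ✓
s_(n+1) = (-n**3 - 6*n**2 - 26*n - 21)/(3*(n**3 + 9*n**2 + 26*n + 24)) and s_(1) = -7/24, so S(n) = n*(-n**2 + 15*n - 26)/(24*(n**3 + 9*n**2 + 26*n + 24)).

S(n) = \frac{n \left(- n^{2} + 15 n - 26\right)}{24 \left(n^{3} + 9 n^{2} + 26 n + 24\right)}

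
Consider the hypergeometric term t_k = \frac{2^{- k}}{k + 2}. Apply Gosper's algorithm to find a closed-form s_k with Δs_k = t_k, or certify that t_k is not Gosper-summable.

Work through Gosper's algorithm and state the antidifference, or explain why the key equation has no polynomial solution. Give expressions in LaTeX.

none (Gosper's algorithm certifies no s_k)

Step 1: r(k) = (k + 2)/(2*(k + 3)).
Take A(k)=k/2 + 1, B(k)=k + 3, C(k)=1.
Key eq: (k/2 + 1)·f(k+1) = (k + 2)·f(k) + (1).
Bound: deg f ≤ -1.
Negative degree bound (-1): no f exists, t_k not Gosper-summable.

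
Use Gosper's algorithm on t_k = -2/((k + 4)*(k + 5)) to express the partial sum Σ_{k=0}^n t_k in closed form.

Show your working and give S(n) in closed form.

S(n) = (-n - 1)/(2*(n + 5))

The ratio is (k + 4)/(k + 6).
Factor: A=k + 4; B=k + 6; C=1.
Need (k + 4)·f(k+1) − (k + 5)·f(k) = 1.
From deg A=1, deg B=1, deg C=0: d=1.
Match coefficients ⇒ f(k) = k/4.
Then R = B(k−1)f/C = k*(k + 5)/4, so s_k = R(k)·t_k = -k/(2*k + 8).
Δs = -2/(k**2 + 9*k + 20), as required.
Σ_(k=0)^n t_k = s_(n+1) − s_(0) = ((-n - 1)/(2*(n + 5))) − (0), i.e. (-n - 1)/(2*(n + 5)).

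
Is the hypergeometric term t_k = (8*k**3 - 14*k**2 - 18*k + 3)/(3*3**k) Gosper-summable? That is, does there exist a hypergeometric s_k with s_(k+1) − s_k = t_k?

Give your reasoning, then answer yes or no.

Yes. s_k = (-4*k**3 + k**2 + 4*k - 1)/3**k.

t_(k+1)/t_k = (8*k**3 + 10*k**2 - 22*k - 21)/(3*(8*k**3 - 14*k**2 - 18*k + 3)).
Factor: A=1/3; B=1; C=k**3 - 7*k**2/4 - 9*k/4 + 3/8.
Need (1/3)·f(k+1) − (1)·f(k) = k**3 - 7*k**2/4 - 9*k/4 + 3/8.
Bound: deg f ≤ 3.
Match coefficients ⇒ f(k) = -3*(k - 1)*(k + 1)*(4*k - 1)/8.
Then R = B(k−1)f/C = -3*(k - 1)*(k + 1)*(4*k - 1)/(8*k**3 - 14*k**2 - 18*k + 3), so s_k = R(k)·t_k = (-4*k**3 + k**2 + 4*k - 1)/3**k.
Check: Δs_k = (8*k**3 - 14*k**2 - 18*k + 3)/(3*3**k). ✓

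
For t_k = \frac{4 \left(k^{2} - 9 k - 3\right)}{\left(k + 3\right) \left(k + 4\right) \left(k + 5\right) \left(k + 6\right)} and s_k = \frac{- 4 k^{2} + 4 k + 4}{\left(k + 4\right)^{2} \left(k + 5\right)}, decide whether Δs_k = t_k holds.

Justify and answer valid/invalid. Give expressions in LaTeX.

s_(k+1) = 4*(k - (k + 1)**2 + 2)/((k + 5)**2*(k + 6))
s_(k+1) − s_k = 4*(k**3 - 5*k**2 - 49*k - 14)/(k**5 + 24*k**4 + 229*k**3 + 1086*k**2 + 2560*k + 2400)
(s_(k+1) − s_k) − t_k = 8*(-k**3 + 23*k + 9)/(k**6 + 27*k**5 + 301*k**4 + 1773*k**3 + 5818*k**2 + 10080*k + 7200)

Invalid: residual \frac{8 \left(- k^{3} + 23 k + 9\right)}{k^{6} + 27 k^{5} + 301 k^{4} + 1773 k^{3} + 5818 k^{2} + 10080 k + 7200} ≠ 0.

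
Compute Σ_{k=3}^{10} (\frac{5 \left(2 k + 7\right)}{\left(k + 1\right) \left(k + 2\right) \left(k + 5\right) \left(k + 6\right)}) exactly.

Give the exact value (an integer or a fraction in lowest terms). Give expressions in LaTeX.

Σ = 25/192

Compute t_(k+1)/t_k: get (k + 1)*(k + 5)*(2*k + 9)/((k + 3)*(k + 7)*(2*k + 7)).
A = k + 1, B = k + 7, C = k**3 + 21*k**2/2 + 73*k/2 + 42.
Solve (k + 1)·f(k+1) − (k + 6)·f(k) = k**3 + 21*k**2/2 + 73*k/2 + 42.
From deg A=1, deg B=1, deg C=3: d=5.
Coefficient equations give f(k) = k*(k + 2)*(k + 3)*(k + 4)*(k + 6)/10.
So s_k = (B(k−1)f/C)·t_k = (k*(k + 2)*(k + 6)**2/(5*(2*k + 7)))·t_k = k*(k + 6)/(k**2 + 6*k + 5).
Δs = 5*(2*k + 7)/(k**4 + 14*k**3 + 65*k**2 + 112*k + 60), as required.
Sum = s_(11) − s_(3); s_(11) = 187/192, s_(3) = 27/32 ⇒ 25/192.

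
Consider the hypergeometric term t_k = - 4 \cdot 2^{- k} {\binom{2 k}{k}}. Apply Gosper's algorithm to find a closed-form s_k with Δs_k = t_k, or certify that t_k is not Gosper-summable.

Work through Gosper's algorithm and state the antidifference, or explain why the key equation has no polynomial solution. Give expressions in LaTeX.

no hypergeometric antidifference exists

Ratio r(k) = (2*k + 1)/(k + 1).
Factor: A=2*k + 1; B=k + 1; C=1.
Solve (2*k + 1)·f(k+1) − (k)·f(k) = 1.
Degrees (1,1,0) ⇒ d ≤ -1.
deg f ≤ -1 is impossible — no certificate.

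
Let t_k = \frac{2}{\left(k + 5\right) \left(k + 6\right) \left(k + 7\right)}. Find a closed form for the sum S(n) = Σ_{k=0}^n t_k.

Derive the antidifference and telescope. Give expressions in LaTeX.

S(n) = \frac{n^{2} + 13 n + 12}{30 \left(n^{2} + 13 n + 42\right)}

The ratio is (k + 5)/(k + 8).
A = k + 5, B = k + 8, C = 1.
Solve (k + 5)·f(k+1) − (k + 7)·f(k) = 1.
d = 2 from the (1,1,0) case.
Solve for f: f(k) = k*(k + 11)/60 (degree 2 ≤ 2).
So s_k = (B(k−1)f/C)·t_k = (k*(k + 7)*(k + 11)/60)·t_k = k*(k + 11)/(30*(k + 5)*(k + 6)).
Verify: 2/(k**3 + 18*k**2 + 107*k + 210) matches t_k.
Evaluate: s_(n+1) = (n**2 + 13*n + 12)/(30*(n**2 + 13*n + 42)); subtract s_(0) = 0 ⇒ S(n) = (n**2 + 13*n + 12)/(30*(n**2 + 13*n + 42)).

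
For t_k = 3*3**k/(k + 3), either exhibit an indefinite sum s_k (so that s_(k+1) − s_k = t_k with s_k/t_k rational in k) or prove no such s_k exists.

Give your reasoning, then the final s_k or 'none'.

none — t_k is not Gosper-summable

t_(k+1)/t_k = 3*(k + 3)/(k + 4).
Take A(k)=3*k + 9, B(k)=k + 4, C(k)=1.
f must satisfy (3*k + 9)·f(k+1) − (k + 3)·f(k) = 1.
deg f ≤ -1 (via 1,1,0).
deg f ≤ -1 is impossible — no certificate.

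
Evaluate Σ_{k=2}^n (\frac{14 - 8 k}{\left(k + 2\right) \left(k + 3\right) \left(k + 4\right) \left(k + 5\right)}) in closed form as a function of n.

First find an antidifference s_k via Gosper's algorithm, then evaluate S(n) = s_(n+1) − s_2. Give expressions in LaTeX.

S(n) = \frac{- n^{3} - 12 n^{2} + 33 n - 20}{20 \left(n^{3} + 12 n^{2} + 47 n + 60\right)}

Compute t_(k+1)/t_k: get (k + 2)*(4*k - 3)/((k + 6)*(4*k - 7)).
So A=k + 2 and B=k + 6, with C=k - 7/4.
Key eq: (k + 2)·f(k+1) = (k + 5)·f(k) + (k - 7/4).
Bound: deg f ≤ 3.
Match coefficients ⇒ f(k) = -k*(k**2 + 9*k + 74)/96.
So s_k = (B(k−1)f/C)·t_k = (-k*(k + 5)*(k**2 + 9*k + 74)/(24*(4*k - 7)))·t_k = k*(k**2 + 9*k + 74)/(12*(k + 2)*(k + 3)*(k + 4)).
s_(k+1) − s_k = 2*(7 - 4*k)/(k**4 + 14*k**3 + 71*k**2 + 154*k + 120) = t_k.
Σ_(k=2)^n t_k = s_(n+1) − s_(2) = ((n**3 + 12*n**2 + 95*n + 84)/(12*(n**3 + 12*n**2 + 47*n + 60))) − (2/15), i.e. (-n**3 - 12*n**2 + 33*n - 20)/(20*(n**3 + 12*n**2 + 47*n + 60)).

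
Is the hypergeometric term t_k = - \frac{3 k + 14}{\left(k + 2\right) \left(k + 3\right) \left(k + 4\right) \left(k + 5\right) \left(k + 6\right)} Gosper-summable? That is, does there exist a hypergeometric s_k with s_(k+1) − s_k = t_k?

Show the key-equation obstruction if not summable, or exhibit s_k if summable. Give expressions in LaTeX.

r(k) = (k + 2)*(3*k + 17)/((k + 7)*(3*k + 14)) after simplifying.
A = k + 2, B = k + 7, C = k + 14/3.
Solve (k + 2)·f(k+1) − (k + 6)·f(k) = k + 14/3.
Bound: deg f ≤ 4.
Match coefficients ⇒ f(k) = k*(k + 4)*(k**2 + 10*k + 31)/90.
Get s_k = R·t_k = k*(-k**2 - 10*k - 31)/(30*(k**3 + 10*k**2 + 31*k + 30)) with R(k) = B(k−1)f(k)/C(k) = k*(k + 4)*(k + 6)*(k**2 + 10*k + 31)/(30*(3*k + 14)).
Check: Δs_k = (-3*k - 14)/(k**5 + 20*k**4 + 155*k**3 + 580*k**2 + 1044*k + 720). ✓

Yes. s_k = \frac{k \left(- k^{2} - 10 k - 31\right)}{30 \left(k^{3} + 10 k^{2} + 31 k + 30\right)}.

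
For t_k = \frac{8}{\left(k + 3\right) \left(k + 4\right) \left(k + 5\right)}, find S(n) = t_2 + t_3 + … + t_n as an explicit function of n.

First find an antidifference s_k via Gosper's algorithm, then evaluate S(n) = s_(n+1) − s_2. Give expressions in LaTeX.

S(n) = \frac{2 \left(n^{2} + 9 n - 10\right)}{15 \left(n^{2} + 9 n + 20\right)}

r(k) = (k + 3)/(k + 6) after simplifying.
So A=k + 3 and B=k + 6, with C=1.
Solve (k + 3)·f(k+1) − (k + 5)·f(k) = 1.
Degrees (1,1,0) ⇒ d ≤ 2.
Solving with deg f ≤ 2: f(k) = k*(k + 7)/24.
Then R = B(k−1)f/C = k*(k + 5)*(k + 7)/24, so s_k = R(k)·t_k = k*(k + 7)/(3*(k + 3)*(k + 4)).
Δs = 8/(k**3 + 12*k**2 + 47*k + 60), as required.
Σ_(k=2)^n t_k = s_(n+1) − s_(2) = ((n**2 + 9*n + 8)/(3*(n**2 + 9*n + 20))) − (1/5), i.e. 2*(n**2 + 9*n - 10)/(15*(n**2 + 9*n + 20)).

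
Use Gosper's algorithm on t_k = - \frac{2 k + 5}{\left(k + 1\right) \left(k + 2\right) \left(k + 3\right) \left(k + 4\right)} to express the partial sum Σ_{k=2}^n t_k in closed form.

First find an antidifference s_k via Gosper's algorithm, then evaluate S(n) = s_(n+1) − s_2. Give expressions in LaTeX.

S(n) = \frac{- n^{2} - 6 n + 7}{15 \left(n^{2} + 6 n + 8\right)}

Step 1: r(k) = (k + 1)*(2*k + 7)/((k + 5)*(2*k + 5)).
Gosper form: A/B · C(k+1)/C(k) with A=k + 1, B=k + 5, C=k + 5/2.
Solve (k + 1)·f(k+1) − (k + 4)·f(k) = k + 5/2.
d = 3 from the (1,1,1) case.
Solving with deg f ≤ 3: f(k) = k*(k + 2)*(k + 4)/6.
So s_k = (B(k−1)f/C)·t_k = (k*(k + 2)*(k + 4)**2/(3*(2*k + 5)))·t_k = k*(-k - 4)/(3*(k**2 + 4*k + 3)).
Verify: (-2*k - 5)/(k**4 + 10*k**3 + 35*k**2 + 50*k + 24) matches t_k.
Σ_(k=2)^n t_k = s_(n+1) − s_(2) = ((-n**2 - 6*n - 5)/(3*(n**2 + 6*n + 8))) − (-4/15), i.e. (-n**2 - 6*n + 7)/(15*(n**2 + 6*n + 8)).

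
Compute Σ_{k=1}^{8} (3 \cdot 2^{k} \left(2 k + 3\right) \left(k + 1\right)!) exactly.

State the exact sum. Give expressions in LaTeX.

Ratio r(k) = 2*(k + 2)*(2*k + 5)/(2*k + 3).
So A=2*k + 4 and B=1, with C=k + 3/2.
Need (2*k + 4)·f(k+1) − (1)·f(k) = k + 3/2.
deg f ≤ 0 (via 1,0,1).
Solving with deg f ≤ 0: f(k) = 1/2.
R(k) = B(k−1)·f(k)/C(k) = 1/(2*k + 3); s_k = R·t_k = 3*2**k*factorial(k + 1).
Check: Δs_k = 3*2**k*(2*k + 3)*factorial(k + 1). ✓
Σ_(k=1)^(8) t_k = s_(9) − s_(1) = 5573836800 − (12) = 5573836788.

Σ = 5573836788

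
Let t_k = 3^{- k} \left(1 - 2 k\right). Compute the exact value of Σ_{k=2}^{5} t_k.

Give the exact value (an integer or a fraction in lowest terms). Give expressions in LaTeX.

t_(k+1)/t_k = (2*k + 1)/(3*(2*k - 1)).
Normal form (A,B,C) = (1/3, 1, k - 1/2).
Need (1/3)·f(k+1) − (1)·f(k) = k - 1/2.
Degrees (0,0,1) ⇒ d ≤ 1.
Solving with deg f ≤ 1: f(k) = -3*k/2.
Then R = B(k−1)f/C = -3*k/(2*k - 1), so s_k = R(k)·t_k = 3**(1 - k)*k.
s_(k+1) − s_k = (1 - 2*k)/3**k = t_k.
Telescoping: Σ = s_(6) − s_(2) = 2/81 − (2/3) = -52/81.

Σ = -52/81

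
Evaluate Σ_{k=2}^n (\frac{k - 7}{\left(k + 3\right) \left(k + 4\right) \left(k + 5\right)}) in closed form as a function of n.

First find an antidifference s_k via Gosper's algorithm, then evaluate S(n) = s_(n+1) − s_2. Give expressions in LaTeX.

S(n) = \frac{1 - n}{n^{2} + 9 n + 20}

Compute t_(k+1)/t_k: get (k - 6)*(k + 3)/((k - 7)*(k + 6)).
So A=k + 3 and B=k + 6, with C=k - 7.
Set up (k + 3)·f(k+1) − (k + 5)·f(k) − (k - 7) = 0.
Bound: deg f ≤ 2.
A polynomial solution: f(k) = -k*(k + 13)/6.
Certificate R = B(k−1)f/C = -k*(k + 5)*(k + 13)/(6*(k - 7)) gives s_k = k*(-k - 13)/(6*(k + 3)*(k + 4)).
Check: Δs_k = (k - 7)/(k**3 + 12*k**2 + 47*k + 60). ✓
Telescope: S(n) = s_(n+1) − s_(2) = (-n**2 - 15*n - 14)/(6*(n**2 + 9*n + 20)) − (-1/6) = (1 - n)/(n**2 + 9*n + 20).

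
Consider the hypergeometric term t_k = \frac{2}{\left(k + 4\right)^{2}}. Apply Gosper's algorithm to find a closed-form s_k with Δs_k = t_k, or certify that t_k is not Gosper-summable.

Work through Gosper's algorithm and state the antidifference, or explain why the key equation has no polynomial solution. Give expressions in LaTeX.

not Gosper-summable; s_k does not exist

Step 1: r(k) = (k + 4)**2/(k + 5)**2.
Normal form (A,B,C) = (k**2 + 8*k + 16, k**2 + 10*k + 25, 1).
Need (k**2 + 8*k + 16)·f(k+1) − (k**2 + 8*k + 16)·f(k) = 1.
From deg A=2, deg B=2, deg C=0: d=0.
Generic f = c0 gives residual -1; -1 = 0 cannot hold, so t_k is not Gosper-summable.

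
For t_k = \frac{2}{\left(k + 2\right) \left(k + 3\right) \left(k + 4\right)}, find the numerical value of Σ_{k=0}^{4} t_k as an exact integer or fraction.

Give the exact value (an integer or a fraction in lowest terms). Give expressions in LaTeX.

t_(k+1)/t_k = (k + 2)/(k + 5).
Normal form (A,B,C) = (k + 2, k + 5, 1).
Solve (k + 2)·f(k+1) − (k + 4)·f(k) = 1.
Bound: deg f ≤ 2.
A polynomial solution: f(k) = k*(k + 5)/12.
So s_k = (B(k−1)f/C)·t_k = (k*(k + 4)*(k + 5)/12)·t_k = k*(k + 5)/(6*(k + 2)*(k + 3)).
Verify: 2/(k**3 + 9*k**2 + 26*k + 24) matches t_k.
Σ_(k=0)^(4) t_k = s_(5) − s_(0) = 25/168 − (0) = 25/168.

Σ = 25/168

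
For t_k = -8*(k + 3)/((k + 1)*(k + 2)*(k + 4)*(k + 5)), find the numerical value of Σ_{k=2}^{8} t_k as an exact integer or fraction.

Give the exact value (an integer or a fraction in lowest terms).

Σ = -112/585

Ratio r(k) = (k + 1)*(k + 4)**2/((k + 3)**2*(k + 6)).
Take A(k)=k + 1, B(k)=k + 6, C(k)=k**2 + 6*k + 9.
Key eq: (k + 1)·f(k+1) = (k + 5)·f(k) + (k**2 + 6*k + 9).
deg f ≤ 4 (via 1,1,2).
Solve for f: f(k) = k*(k + 2)*(k + 3)*(k + 5)/8 (degree 4 ≤ 4).
Then R = B(k−1)f/C = k*(k + 2)*(k + 5)**2/(8*(k + 3)), so s_k = R(k)·t_k = k*(-k - 5)/(k**2 + 5*k + 4).
Verify: 8*(-k - 3)/(k**4 + 12*k**3 + 49*k**2 + 78*k + 40) matches t_k.
Σ_(k=2)^(8) t_k = s_(9) − s_(2) = -63/65 − (-7/9) = -112/585.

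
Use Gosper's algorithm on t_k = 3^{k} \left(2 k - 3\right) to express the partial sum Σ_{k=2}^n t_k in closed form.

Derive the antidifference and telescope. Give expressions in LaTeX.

S(n) = 3 \cdot 3^{n} n - 6 \cdot 3^{n} + 9

Step 1: r(k) = 3*(2*k - 1)/(2*k - 3).
Gosper form: A/B · C(k+1)/C(k) with A=3, B=1, C=k - 3/2.
Need (3)·f(k+1) − (1)·f(k) = k - 3/2.
Degrees (0,0,1) ⇒ d ≤ 1.
Solve for f: f(k) = (k - 3)/2 (degree 1 ≤ 1).
Get s_k = R·t_k = 3**k*(k - 3) with R(k) = B(k−1)f(k)/C(k) = (k - 3)/(2*k - 3).
Verify: 3**k*(2*k - 3) matches t_k.
s_(n+1) = 3**(n + 1)*(n - 2) and s_(2) = -9, so S(n) = 3*3**n*n - 6*3**n + 9.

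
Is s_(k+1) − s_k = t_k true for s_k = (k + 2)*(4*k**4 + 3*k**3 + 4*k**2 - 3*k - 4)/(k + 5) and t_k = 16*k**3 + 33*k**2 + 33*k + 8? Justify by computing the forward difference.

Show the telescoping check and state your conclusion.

s_(k+1) = (4*k**5 + 31*k**4 + 94*k**3 + 141*k**2 + 94*k + 12)/(k + 6)
s_(k+1) − s_k = (16*k**5 + 173*k**4 + 546*k**3 + 779*k**2 + 550*k + 108)/(k**2 + 11*k + 30)
(s_(k+1) − s_k) − t_k = 6*(-6*k**4 - 55*k**3 - 97*k**2 - 88*k - 22)/(k**2 + 11*k + 30)

Invalid: residual 6*(-6*k**4 - 55*k**3 - 97*k**2 - 88*k - 22)/(k**2 + 11*k + 30) ≠ 0.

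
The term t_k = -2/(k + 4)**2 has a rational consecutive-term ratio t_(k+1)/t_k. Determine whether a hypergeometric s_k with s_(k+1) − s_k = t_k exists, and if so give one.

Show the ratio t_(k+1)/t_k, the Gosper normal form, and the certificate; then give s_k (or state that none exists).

no hypergeometric antidifference exists

t_(k+1)/t_k = (k + 4)**2/(k + 5)**2.
Normal form (A,B,C) = (k**2 + 8*k + 16, k**2 + 10*k + 25, 1).
f must satisfy (k**2 + 8*k + 16)·f(k+1) − (k**2 + 8*k + 16)·f(k) = 1.
Degrees (2,2,0) ⇒ d ≤ 0.
Put f(k) = c0: A·f(k+1) − B(k−1)·f(k) − C = -1; need -1 = 0 — inconsistent ⇒ no f, not summable.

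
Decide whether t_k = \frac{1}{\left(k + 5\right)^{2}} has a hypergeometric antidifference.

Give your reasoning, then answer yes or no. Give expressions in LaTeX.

r(k) = (k + 5)**2/(k + 6)**2 after simplifying.
Factor: A=k**2 + 10*k + 25; B=k**2 + 12*k + 36; C=1.
Solve (k**2 + 10*k + 25)·f(k+1) − (k**2 + 10*k + 25)·f(k) = 1.
From deg A=2, deg B=2, deg C=0: d=0.
f = c0 ⇒ A·f(k+1) − B(k−1)·f(k) − C = -1. The system {-1 = 0} is inconsistent; no antidifference.

No — the linear system for f has no solution.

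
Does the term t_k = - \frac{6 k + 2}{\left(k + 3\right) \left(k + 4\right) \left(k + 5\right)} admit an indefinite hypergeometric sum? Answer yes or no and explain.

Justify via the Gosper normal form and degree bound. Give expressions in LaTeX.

r(k) = (k + 3)*(3*k + 4)/((k + 6)*(3*k + 1)) after simplifying.
Take A(k)=k + 3, B(k)=k + 6, C(k)=k + 1/3.
f must satisfy (k + 3)·f(k+1) − (k + 5)·f(k) = k + 1/3.
From deg A=1, deg B=1, deg C=1: d=2.
A polynomial solution: f(k) = k*(5*k - 1)/36.
So s_k = (B(k−1)f/C)·t_k = (k*(k + 5)*(5*k - 1)/(12*(3*k + 1)))·t_k = -k*(5*k - 1)/(6*(k + 3)*(k + 4)).
s_(k+1) − s_k = 2*(-3*k - 1)/(k**3 + 12*k**2 + 47*k + 60) = t_k.

Yes. s_k = - \frac{k \left(5 k - 1\right)}{6 \left(k + 3\right) \left(k + 4\right)}.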